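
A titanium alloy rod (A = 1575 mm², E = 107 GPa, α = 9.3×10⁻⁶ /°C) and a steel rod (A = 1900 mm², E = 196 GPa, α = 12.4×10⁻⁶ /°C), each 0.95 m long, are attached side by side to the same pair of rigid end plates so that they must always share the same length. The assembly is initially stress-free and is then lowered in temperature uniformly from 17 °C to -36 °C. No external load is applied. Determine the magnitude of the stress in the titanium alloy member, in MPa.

The steel has the larger α, so on cooling it would change length more than the titanium alloy if both were free. The rigid plates force a common final length, so the steel is put into tension and the titanium alloy into compression, with equal and opposite forces P (no external load).
Equating the net (thermal + elastic) strains gives |α₁ − α₂|·ΔT = P·[1/(A₁E₁) + 1/(A₂E₂)].
|α₁ − α₂|·ΔT = 3.1×10⁻⁶ × 53 = 0.0001643.
1/(A₁E₁) + 1/(A₂E₂) = 1/(1575×107×10³) + 1/(1900×196×10³) = 8.619×10⁻⁹ N⁻¹.
P = 0.0001643 / 8.619×10⁻⁹ = 19060 N = 19.06 kN.
σ_{titanium alloy} = P/A₁ = 19060/1575 = 12.1 MPa, compressive.

σ ≈ 12.1 MPa (compressive)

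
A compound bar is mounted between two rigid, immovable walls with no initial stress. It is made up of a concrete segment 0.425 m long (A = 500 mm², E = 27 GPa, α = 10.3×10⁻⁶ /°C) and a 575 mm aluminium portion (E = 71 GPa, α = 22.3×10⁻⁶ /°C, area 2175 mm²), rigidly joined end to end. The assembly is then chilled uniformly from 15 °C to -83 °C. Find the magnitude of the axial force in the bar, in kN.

P ≈ 47.9 kN (tensile)

Free thermal contraction of the whole bar: Σ αᵢΔT Lᵢ = 10.3×10⁻⁶×98×425 + 22.3×10⁻⁶×98×575 = 1.686 mm.
The walls prevent any net length change, so an axial force P (same in every segment) develops. Compatibility: P · Σ Lᵢ/(AᵢEᵢ) = δ_free.
The series flexibility is Σ Lᵢ/(AᵢEᵢ) = 425/(500×27×10³) + 575/(2175×71×10³) = 3.52×10⁻⁵ mm/N.
P = 1.686 / 3.52×10⁻⁵ = 47880 N = 47.88 kN, tensile.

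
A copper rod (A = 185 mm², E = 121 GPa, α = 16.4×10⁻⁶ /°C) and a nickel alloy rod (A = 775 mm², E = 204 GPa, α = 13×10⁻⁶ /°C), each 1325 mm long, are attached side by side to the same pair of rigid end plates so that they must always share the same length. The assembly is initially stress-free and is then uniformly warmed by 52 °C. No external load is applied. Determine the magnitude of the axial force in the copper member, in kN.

P ≈ 3.47 kN (compressive in the copper)

The copper has the larger α, so on heating it would change length more than the nickel alloy if both were free. The rigid plates force a common final length, so the copper is put into compression and the nickel alloy into tension, with equal and opposite forces P (no external load).
Compatibility of the two members (thermal + elastic change equal): (α₁ − α₂)ΔT = P·[1/(A₁E₁) + 1/(A₂E₂)].
|α₁ − α₂|·ΔT = 3.4×10⁻⁶ × 52 = 0.0001768.
1/(A₁E₁) + 1/(A₂E₂) = 1/(185×121×10³) + 1/(775×204×10³) = 5.1×10⁻⁸ N⁻¹.
So P = 0.0001768 / 5.1×10⁻⁸ = 3.467 kN.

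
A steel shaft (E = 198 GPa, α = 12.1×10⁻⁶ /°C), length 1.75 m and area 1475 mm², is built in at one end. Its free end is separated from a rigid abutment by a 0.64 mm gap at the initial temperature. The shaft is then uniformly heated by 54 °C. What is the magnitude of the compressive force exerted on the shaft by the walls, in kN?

If the wall were absent the shaft would grow by αΔT L = 12.1×10⁻⁶ × 54 × 1750 = 1.143 mm.
After closing the 0.64 mm clearance, 1.143 − 0.64 = 0.5034 mm of expansion remains to be suppressed by the wall.
That suppressed elongation corresponds to σ = E·Δ/L = 198×10³ × 0.5034/1750 = 56.96 MPa.
Force on the wall = σA = 56.96 × 1475 mm² = 84.02 kN.

P ≈ 84 kN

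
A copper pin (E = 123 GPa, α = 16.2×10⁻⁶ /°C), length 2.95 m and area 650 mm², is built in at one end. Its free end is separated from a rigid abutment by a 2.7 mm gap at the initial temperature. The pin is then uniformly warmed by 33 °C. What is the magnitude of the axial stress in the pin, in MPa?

If the wall were absent the pin would grow by αΔT L = 16.2×10⁻⁶ × 33 × 2950 = 1.577 mm.
This is smaller than the 2.7 mm clearance, so the pin expands freely without reaching the stop — the stress is zero.

σ ≈ 0 MPa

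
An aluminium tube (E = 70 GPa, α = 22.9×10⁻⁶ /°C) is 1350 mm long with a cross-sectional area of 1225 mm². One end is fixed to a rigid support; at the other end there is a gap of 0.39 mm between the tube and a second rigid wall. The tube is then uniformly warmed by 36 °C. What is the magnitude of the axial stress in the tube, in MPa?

Free thermal elongation = αΔT L = 22.9×10⁻⁶ × 36 × 1350 = 1.113 mm.
This exceeds the 0.39 mm gap, so the wall pushes back. The portion of expansion that must be recovered elastically is δ_free − gap = 1.113 − 0.39 = 0.7229 mm.
So σ = E(δ_free − g)/L = 70×10³ × 0.7229/1350 = 37.49 MPa.

σ ≈ 37.5 MPa (compressive)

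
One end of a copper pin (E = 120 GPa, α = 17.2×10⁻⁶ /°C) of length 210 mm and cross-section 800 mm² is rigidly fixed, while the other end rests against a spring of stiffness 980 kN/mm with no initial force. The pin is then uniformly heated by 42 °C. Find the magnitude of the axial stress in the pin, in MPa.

The unrestrained thermal change is αΔT L = 17.2×10⁻⁶ × 42 × 210 = 0.1517 mm.
With a force P in the spring, the elastic change of the pin is PL/(AE) and that of the spring is P/k; compatibility requires their sum to equal δ_free.
P [ L/(AE) + 1/k ] = δ_free → P [ 210/(800×120×10³) + 1/(980×10³) ] = 0.1517.
P = 0.1517 / 3.208×10⁻⁶ = 47290 N.
σ = P/A = 47290/800 = 59.11 MPa.

σ ≈ 59.1 MPa (compressive)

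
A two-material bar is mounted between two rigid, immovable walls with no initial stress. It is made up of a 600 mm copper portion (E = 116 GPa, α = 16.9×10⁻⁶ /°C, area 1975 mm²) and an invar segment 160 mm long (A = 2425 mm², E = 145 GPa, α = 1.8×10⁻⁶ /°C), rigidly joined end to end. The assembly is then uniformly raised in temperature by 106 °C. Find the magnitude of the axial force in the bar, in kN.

With the walls removed the bar would change length by δ_free = Σ αᵢΔT Lᵢ = 16.9×10⁻⁶×106×600 + 1.8×10⁻⁶×106×160 = 1.105 mm.
The walls prevent any net length change, so an axial force P (same in every segment) develops. Compatibility: P · Σ Lᵢ/(AᵢEᵢ) = δ_free.
The series flexibility is Σ Lᵢ/(AᵢEᵢ) = 600/(1975×116×10³) + 160/(2425×145×10³) = 3.074×10⁻⁶ mm/N.
So P = 1.105 / 3.074×10⁻⁶ = 359.6 kN, compressive.

P ≈ 360 kN (compressive)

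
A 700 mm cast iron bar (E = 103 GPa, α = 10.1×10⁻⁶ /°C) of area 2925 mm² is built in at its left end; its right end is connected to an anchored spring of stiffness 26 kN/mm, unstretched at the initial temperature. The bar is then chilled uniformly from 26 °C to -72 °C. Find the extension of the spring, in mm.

δ ≈ 0.653 mm

Free thermal contraction: δ_free = αΔT L = 10.1×10⁻⁶ × 98 × 700 = 0.6929 mm.
Let P be the tensile force in the spring. The bar extends elastically by PL/(AE) and the spring stretches by P/k; together these equal δ_free.
P [ L/(AE) + 1/k ] = δ_free → P [ 700/(2925×103×10³) + 1/(26×10³) ] = 0.6929.
P = 0.6929 / 4.078×10⁻⁵ = 16990 N.
Spring extension = P/k = 16990/(26×10³) = 0.6534 mm.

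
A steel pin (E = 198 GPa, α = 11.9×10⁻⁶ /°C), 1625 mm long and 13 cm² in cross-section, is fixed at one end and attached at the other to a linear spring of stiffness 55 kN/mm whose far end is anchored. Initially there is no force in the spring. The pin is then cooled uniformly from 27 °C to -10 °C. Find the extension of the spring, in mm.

The unrestrained thermal change is αΔT L = 11.9×10⁻⁶ × 37 × 1625 = 0.7155 mm.
With a force P in the spring, the elastic change of the pin is PL/(AE) and that of the spring is P/k; compatibility requires their sum to equal δ_free.
P [ L/(AE) + 1/k ] = δ_free → P [ 1625/(1300×198×10³) + 1/(55×10³) ] = 0.7155.
P = 0.7155 / 2.449×10⁻⁵ = 29210 N.
Spring extension = P/k = 29210/(55×10³) = 0.5311 mm.

δ ≈ 0.531 mm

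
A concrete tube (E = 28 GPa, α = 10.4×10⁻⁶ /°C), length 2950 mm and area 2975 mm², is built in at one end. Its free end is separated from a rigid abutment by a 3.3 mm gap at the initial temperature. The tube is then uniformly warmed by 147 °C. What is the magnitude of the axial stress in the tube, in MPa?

σ ≈ 11.5 MPa (compressive)

Free thermal elongation = αΔT L = 10.4×10⁻⁶ × 147 × 2950 = 4.51 mm.
This exceeds the 3.3 mm gap, so the wall pushes back. The portion of expansion that must be recovered elastically is δ_free − gap = 4.51 − 3.3 = 1.21 mm.
That suppressed elongation corresponds to σ = E·Δ/L = 28×10³ × 1.21/2950 = 11.48 MPa.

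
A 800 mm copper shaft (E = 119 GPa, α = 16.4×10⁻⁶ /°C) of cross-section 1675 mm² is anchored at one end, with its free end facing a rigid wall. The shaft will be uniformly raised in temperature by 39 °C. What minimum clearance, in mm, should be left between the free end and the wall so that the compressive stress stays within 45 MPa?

g ≈ 0.209 mm

With no wall the shaft would lengthen by αΔT L = 16.4×10⁻⁶ × 39 × 800 = 0.5117 mm.
At the allowable stress the elastic shortening the wall may impose is σL/E = 45 × 800 / (119×10³) = 0.3025 mm.
So the gap has to take up the difference, g_min = δ_free − σL/E = 0.5117 − 0.3025 = 0.2092 mm.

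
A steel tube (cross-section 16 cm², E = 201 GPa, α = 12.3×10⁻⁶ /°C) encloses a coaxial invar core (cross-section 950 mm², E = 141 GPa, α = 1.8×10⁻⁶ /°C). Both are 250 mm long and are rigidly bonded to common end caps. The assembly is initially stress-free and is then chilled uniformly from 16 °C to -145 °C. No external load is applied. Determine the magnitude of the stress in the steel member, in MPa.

σ ≈ 99.9 MPa (tensile)

Equilibrium of a rigid end plate with no external load gives equal and opposite internal forces ±P in the two members. Since α_{steel} > α_{invar}, cooling drives the steel into tension and the invar into compression.
Compatibility of the two members (thermal + elastic change equal): (α₁ − α₂)ΔT = P·[1/(A₁E₁) + 1/(A₂E₂)].
|α₁ − α₂|·ΔT = 10.5×10⁻⁶ × 161 = 0.00169.
1/(A₁E₁) + 1/(A₂E₂) = 1/(1600×201×10³) + 1/(950×141×10³) = 1.057×10⁻⁸ N⁻¹.
P = 0.00169 / 1.057×10⁻⁸ = 159900 N = 159.9 kN.
σ_{steel} = P/A₁ = 159900/1600 = 99.91 MPa, tensile.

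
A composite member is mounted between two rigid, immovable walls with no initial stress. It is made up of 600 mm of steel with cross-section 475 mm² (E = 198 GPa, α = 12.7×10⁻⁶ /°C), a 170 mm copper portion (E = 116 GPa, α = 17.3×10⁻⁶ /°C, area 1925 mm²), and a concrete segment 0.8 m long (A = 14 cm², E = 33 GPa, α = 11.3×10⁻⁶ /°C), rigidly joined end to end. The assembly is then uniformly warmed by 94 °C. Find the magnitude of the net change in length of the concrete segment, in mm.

Free thermal expansion of the whole bar: Σ αᵢΔT Lᵢ = 12.7×10⁻⁶×94×600 + 17.3×10⁻⁶×94×170 + 11.3×10⁻⁶×94×800 = 1.842 mm.
The walls prevent any net length change, so an axial force P (same in every segment) develops. Compatibility: P · Σ Lᵢ/(AᵢEᵢ) = δ_free.
Σ Lᵢ/(AᵢEᵢ) = 600/(475×198×10³) + 170/(1925×116×10³) + 800/(1400×33×10³) = 2.446×10⁻⁵ mm/N.
So P = 1.842 / 2.446×10⁻⁵ = 75.34 kN, compressive.
For the concrete segment, free thermal change = 11.3×10⁻⁶×94×800 = 0.8498 mm and elastic change from P = 75340×800/(1400×33×10³) = 1.305 mm; these oppose, so the net change is 0.455 mm (segment shortens).

|ΔL| ≈ 0.455 mm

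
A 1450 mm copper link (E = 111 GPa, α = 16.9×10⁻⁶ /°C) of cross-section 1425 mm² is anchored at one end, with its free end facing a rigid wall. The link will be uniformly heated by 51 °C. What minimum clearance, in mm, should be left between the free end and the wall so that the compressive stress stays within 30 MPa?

Free expansion if unrestrained: δ_free = αΔT L = 16.9×10⁻⁶ × 51 × 1450 = 1.25 mm.
At the allowable stress the elastic shortening the wall may impose is σL/E = 30 × 1450 / (111×10³) = 0.3919 mm.
The gap must absorb the remainder: g_min = 1.25 − 0.3919 = 0.8579 mm.

g ≈ 0.858 mm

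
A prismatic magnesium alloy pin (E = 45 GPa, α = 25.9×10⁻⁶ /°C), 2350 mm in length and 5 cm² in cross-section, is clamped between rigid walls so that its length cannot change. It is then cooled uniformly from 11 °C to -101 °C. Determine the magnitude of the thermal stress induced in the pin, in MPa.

Because both ends are immovable the net strain is zero, and the suppressed thermal strain is αΔT = 25.9×10⁻⁶ × 112 = 2900.8×10⁻⁶.
The stress required to suppress this strain is σ = Eε = 45×10³ × 2900.8×10⁻⁶ = 130.5 MPa, tensile since the pin is trying to contract.

σ ≈ 131 MPa (tensile)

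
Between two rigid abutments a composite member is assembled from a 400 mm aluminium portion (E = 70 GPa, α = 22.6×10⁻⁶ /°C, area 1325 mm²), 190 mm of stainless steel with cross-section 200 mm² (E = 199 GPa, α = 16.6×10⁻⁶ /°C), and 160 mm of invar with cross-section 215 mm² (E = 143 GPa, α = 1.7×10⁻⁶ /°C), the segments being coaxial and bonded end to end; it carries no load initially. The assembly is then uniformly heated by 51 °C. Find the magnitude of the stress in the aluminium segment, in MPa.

If the supports were absent, the total length change would be Σ αᵢΔT Lᵢ = 22.6×10⁻⁶×51×400 + 16.6×10⁻⁶×51×190 + 1.7×10⁻⁶×51×160 = 0.6358 mm.
Since the ends are fixed, an axial force P builds up, equal in every segment, with P · Σ Lᵢ/(AᵢEᵢ) = δ_free.
The series flexibility is Σ Lᵢ/(AᵢEᵢ) = 400/(1325×70×10³) + 190/(200×199×10³) + 160/(215×143×10³) = 1.429×10⁻⁵ mm/N.
Hence P = δ_free / Σ(L/AE) = 0.6358/1.429×10⁻⁵ = 44.49 kN (compressive).
σ_{aluminium} = P / A = 44490 / 1325 = 33.58 MPa.

σ ≈ 33.6 MPa (compressive)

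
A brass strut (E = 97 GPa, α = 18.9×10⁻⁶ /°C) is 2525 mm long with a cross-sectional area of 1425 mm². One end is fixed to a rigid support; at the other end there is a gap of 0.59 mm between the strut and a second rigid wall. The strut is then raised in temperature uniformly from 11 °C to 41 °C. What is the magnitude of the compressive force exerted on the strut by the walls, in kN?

P ≈ 46.1 kN

Free thermal elongation = αΔT L = 18.9×10⁻⁶ × 30 × 2525 = 1.432 mm.
After closing the 0.59 mm clearance, 1.432 − 0.59 = 0.8417 mm of expansion remains to be suppressed by the wall.
That suppressed elongation corresponds to σ = E·Δ/L = 97×10³ × 0.8417/2525 = 32.33 MPa.
Force on the wall = σA = 32.33 × 1425 mm² = 46.08 kN.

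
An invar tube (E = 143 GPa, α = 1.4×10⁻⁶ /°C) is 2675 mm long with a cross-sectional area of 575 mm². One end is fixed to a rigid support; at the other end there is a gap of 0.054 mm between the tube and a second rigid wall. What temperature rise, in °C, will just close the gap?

The gap closes when αΔT L = 0.054 mm, since the tube is still unstressed at that instant.
So ΔT = g/(αL) = 0.054/(1.4×10⁻⁶ × 2675) = 14.42 °C.

ΔT ≈ 14.4 °C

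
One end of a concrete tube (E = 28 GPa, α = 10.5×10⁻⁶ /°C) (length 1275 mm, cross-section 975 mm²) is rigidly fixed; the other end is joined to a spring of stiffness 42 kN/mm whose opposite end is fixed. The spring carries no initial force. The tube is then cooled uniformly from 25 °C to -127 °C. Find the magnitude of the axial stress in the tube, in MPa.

If the spring were absent the tube would shorten by αΔT L = 10.5×10⁻⁶ × 152 × 1275 = 2.035 mm.
Let P be the tensile force in the spring. The tube extends elastically by PL/(AE) and the spring stretches by P/k; together these equal δ_free.
P [ L/(AE) + 1/k ] = δ_free → P [ 1275/(975×28×10³) + 1/(42×10³) ] = 2.035.
P = 2.035 / 7.051×10⁻⁵ = 28860 N.
σ = P/A = 28860/975 = 29.6 MPa.

σ ≈ 29.6 MPa (tensile)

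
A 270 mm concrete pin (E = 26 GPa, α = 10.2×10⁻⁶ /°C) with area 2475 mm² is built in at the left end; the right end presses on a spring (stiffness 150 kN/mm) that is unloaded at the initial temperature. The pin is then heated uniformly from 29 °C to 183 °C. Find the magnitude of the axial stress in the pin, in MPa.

If the spring were absent the pin would lengthen by αΔT L = 10.2×10⁻⁶ × 154 × 270 = 0.4241 mm.
Let P be the compressive force at the spring. The pin shortens elastically by PL/(AE) and the spring compresses by P/k; together these equal δ_free.
P [ L/(AE) + 1/k ] = δ_free → P [ 270/(2475×26×10³) + 1/(150×10³) ] = 0.4241.
P = 0.4241 / 1.086×10⁻⁵ = 39040 N.
σ = P/A = 39040/2475 = 15.78 MPa.

σ ≈ 15.8 MPa (compressive)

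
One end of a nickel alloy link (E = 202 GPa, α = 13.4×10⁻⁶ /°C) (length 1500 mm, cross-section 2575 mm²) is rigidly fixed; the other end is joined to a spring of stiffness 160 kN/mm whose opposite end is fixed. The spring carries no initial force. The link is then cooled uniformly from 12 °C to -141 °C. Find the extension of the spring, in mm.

The unrestrained thermal change is αΔT L = 13.4×10⁻⁶ × 153 × 1500 = 3.075 mm.
Let P be the tensile force in the spring. The link extends elastically by PL/(AE) and the spring stretches by P/k; together these equal δ_free.
So P = δ_free / [L/(AE) + 1/k] = 3.075 / [ 1500/(2575×202×10³) + 1/(160×10³) ].
P = 3.075 / 9.134×10⁻⁶ = 336700 N.
Spring extension = P/k = 336700/(160×10³) = 2.104 mm.

δ ≈ 2.1 mm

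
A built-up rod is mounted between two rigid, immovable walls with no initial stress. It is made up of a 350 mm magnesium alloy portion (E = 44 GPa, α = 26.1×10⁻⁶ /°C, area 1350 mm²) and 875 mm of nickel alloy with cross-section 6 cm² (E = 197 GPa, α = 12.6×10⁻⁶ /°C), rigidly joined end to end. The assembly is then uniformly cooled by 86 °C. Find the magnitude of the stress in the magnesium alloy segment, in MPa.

Free thermal contraction of the whole bar: Σ αᵢΔT Lᵢ = 26.1×10⁻⁶×86×350 + 12.6×10⁻⁶×86×875 = 1.734 mm.
The walls prevent any net length change, so an axial force P (same in every segment) develops. Compatibility: P · Σ Lᵢ/(AᵢEᵢ) = δ_free.
Σ Lᵢ/(AᵢEᵢ) = 350/(1350×44×10³) + 875/(600×197×10³) = 1.329×10⁻⁵ mm/N.
Hence P = δ_free / Σ(L/AE) = 1.734/1.329×10⁻⁵ = 130.4 kN (tensile).
σ_{magnesium alloy} = P / A = 130400 / 1350 = 96.6 MPa.

σ ≈ 96.6 MPa (tensile)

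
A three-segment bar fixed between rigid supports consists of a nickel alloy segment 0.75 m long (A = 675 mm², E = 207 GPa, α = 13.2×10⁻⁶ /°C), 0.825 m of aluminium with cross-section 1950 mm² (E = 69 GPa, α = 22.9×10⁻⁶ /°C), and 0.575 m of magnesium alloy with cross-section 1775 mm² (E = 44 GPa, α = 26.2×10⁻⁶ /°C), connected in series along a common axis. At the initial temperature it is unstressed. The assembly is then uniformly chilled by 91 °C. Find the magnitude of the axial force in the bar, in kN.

P ≈ 212 kN (tensile)

If the supports were absent, the total length change would be Σ αᵢΔT Lᵢ = 13.2×10⁻⁶×91×750 + 22.9×10⁻⁶×91×825 + 26.2×10⁻⁶×91×575 = 3.991 mm.
The rigid supports impose zero overall length change; the single axial force P common to all segments must satisfy P Σ Lᵢ/(AᵢEᵢ) = δ_free.
Σ Lᵢ/(AᵢEᵢ) = 750/(675×207×10³) + 825/(1950×69×10³) + 575/(1775×44×10³) = 1.886×10⁻⁵ mm/N.
So P = 3.991 / 1.886×10⁻⁵ = 211.6 kN, tensile.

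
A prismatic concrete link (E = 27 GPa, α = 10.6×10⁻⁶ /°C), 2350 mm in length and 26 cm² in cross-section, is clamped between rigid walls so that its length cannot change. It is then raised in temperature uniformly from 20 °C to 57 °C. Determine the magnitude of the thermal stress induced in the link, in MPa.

σ ≈ 10.6 MPa (compressive)

Because both ends are immovable the net strain is zero, and the suppressed thermal strain is αΔT = 10.6×10⁻⁶ × 37 = 392.2×10⁻⁶.
σ = EαΔT = 27×10³ × 10.6×10⁻⁶ × 37 = 10.59 MPa (compressive; the link is trying to expand).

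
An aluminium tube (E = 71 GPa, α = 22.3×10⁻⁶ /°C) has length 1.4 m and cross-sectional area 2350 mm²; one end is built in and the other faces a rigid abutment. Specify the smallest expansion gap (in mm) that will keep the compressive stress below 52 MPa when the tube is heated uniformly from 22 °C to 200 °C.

Free expansion if unrestrained: δ_free = αΔT L = 22.3×10⁻⁶ × 178 × 1400 = 5.557 mm.
At the allowable stress the elastic shortening the wall may impose is σL/E = 52 × 1400 / (71×10³) = 1.025 mm.
So the gap has to take up the difference, g_min = δ_free − σL/E = 5.557 − 1.025 = 4.532 mm.

g ≈ 4.53 mm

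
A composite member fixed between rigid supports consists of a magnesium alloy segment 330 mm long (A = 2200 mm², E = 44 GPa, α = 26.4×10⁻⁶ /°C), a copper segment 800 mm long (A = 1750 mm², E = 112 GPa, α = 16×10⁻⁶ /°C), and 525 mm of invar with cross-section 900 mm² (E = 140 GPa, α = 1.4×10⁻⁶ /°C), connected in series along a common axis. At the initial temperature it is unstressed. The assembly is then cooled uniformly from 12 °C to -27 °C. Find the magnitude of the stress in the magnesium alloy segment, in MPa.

σ ≈ 33.8 MPa (tensile)

With the walls removed the bar would change length by δ_free = Σ αᵢΔT Lᵢ = 26.4×10⁻⁶×39×330 + 16×10⁻⁶×39×800 + 1.4×10⁻⁶×39×525 = 0.8676 mm.
Since the ends are fixed, an axial force P builds up, equal in every segment, with P · Σ Lᵢ/(AᵢEᵢ) = δ_free.
Σ Lᵢ/(AᵢEᵢ) = 330/(2200×44×10³) + 800/(1750×112×10³) + 525/(900×140×10³) = 1.166×10⁻⁵ mm/N.
P = 0.8676 / 1.166×10⁻⁵ = 74430 N = 74.43 kN, tensile.
σ_{magnesium alloy} = P / A = 74430 / 2200 = 33.83 MPa.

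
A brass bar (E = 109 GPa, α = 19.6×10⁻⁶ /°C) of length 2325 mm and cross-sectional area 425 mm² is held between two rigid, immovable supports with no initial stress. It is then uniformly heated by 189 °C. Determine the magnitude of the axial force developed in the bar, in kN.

Full restraint means ε = 0, so the stress is σ = EαΔT = 109×10³ × 19.6×10⁻⁶ × 189 = 403.8 MPa.
Then P = σA = 403.8 × 425 mm² = 171.6 kN, compressive.

P ≈ 172 kN (compressive)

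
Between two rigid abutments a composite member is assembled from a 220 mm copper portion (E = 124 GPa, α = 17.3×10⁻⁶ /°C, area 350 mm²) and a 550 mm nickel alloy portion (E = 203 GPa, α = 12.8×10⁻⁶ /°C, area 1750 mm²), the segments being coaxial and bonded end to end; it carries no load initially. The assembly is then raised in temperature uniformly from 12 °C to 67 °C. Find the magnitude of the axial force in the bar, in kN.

If the supports were absent, the total length change would be Σ αᵢΔT Lᵢ = 17.3×10⁻⁶×55×220 + 12.8×10⁻⁶×55×550 = 0.5965 mm.
The walls prevent any net length change, so an axial force P (same in every segment) develops. Compatibility: P · Σ Lᵢ/(AᵢEᵢ) = δ_free.
Σ Lᵢ/(AᵢEᵢ) = 220/(350×124×10³) + 550/(1750×203×10³) = 6.617×10⁻⁶ mm/N.
Hence P = δ_free / Σ(L/AE) = 0.5965/6.617×10⁻⁶ = 90.15 kN (compressive).

P ≈ 90.1 kN (compressive)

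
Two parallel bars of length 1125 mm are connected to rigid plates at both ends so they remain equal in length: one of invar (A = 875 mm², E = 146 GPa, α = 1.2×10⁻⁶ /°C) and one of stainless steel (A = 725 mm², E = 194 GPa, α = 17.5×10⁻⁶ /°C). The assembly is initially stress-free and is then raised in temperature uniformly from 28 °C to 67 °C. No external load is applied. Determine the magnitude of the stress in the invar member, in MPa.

The stainless steel has the larger α, so on heating it would change length more than the invar if both were free. The rigid plates force a common final length, so the stainless steel is put into compression and the invar into tension, with equal and opposite forces P (no external load).
Equating the net (thermal + elastic) strains gives |α₁ − α₂|·ΔT = P·[1/(A₁E₁) + 1/(A₂E₂)].
|α₁ − α₂|·ΔT = 16.3×10⁻⁶ × 39 = 0.0006357.
1/(A₁E₁) + 1/(A₂E₂) = 1/(875×146×10³) + 1/(725×194×10³) = 1.494×10⁻⁸ N⁻¹.
So P = 0.0006357 / 1.494×10⁻⁸ = 42.56 kN.
σ_{invar} = P/A₁ = 42560/875 = 48.64 MPa, tensile.

σ ≈ 48.6 MPa (tensile)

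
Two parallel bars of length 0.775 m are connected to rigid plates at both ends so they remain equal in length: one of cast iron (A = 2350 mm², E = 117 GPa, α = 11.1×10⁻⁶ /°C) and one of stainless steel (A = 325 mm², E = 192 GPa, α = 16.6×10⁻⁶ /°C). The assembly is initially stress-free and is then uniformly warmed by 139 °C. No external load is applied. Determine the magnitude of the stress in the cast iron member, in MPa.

σ ≈ 16.5 MPa (tensile)

Equilibrium of a rigid end plate with no external load gives equal and opposite internal forces ±P in the two members. Since α_{stainless steel} > α_{cast iron}, heating drives the stainless steel into compression and the cast iron into tension.
Equating the net (thermal + elastic) strains gives |α₁ − α₂|·ΔT = P·[1/(A₁E₁) + 1/(A₂E₂)].
|α₁ − α₂|·ΔT = 5.5×10⁻⁶ × 139 = 0.0007645.
1/(A₁E₁) + 1/(A₂E₂) = 1/(2350×117×10³) + 1/(325×192×10³) = 1.966×10⁻⁸ N⁻¹.
P = 0.0007645 / 1.966×10⁻⁸ = 38880 N = 38.88 kN.
σ_{cast iron} = P/A₁ = 38880/2350 = 16.55 MPa, tensile.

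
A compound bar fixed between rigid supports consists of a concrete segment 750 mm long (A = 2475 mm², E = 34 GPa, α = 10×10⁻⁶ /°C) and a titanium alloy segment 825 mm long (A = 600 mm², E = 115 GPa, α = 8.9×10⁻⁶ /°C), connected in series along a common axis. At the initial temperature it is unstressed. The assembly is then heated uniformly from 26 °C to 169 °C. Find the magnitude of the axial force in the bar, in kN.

P ≈ 102 kN (compressive)

Free thermal expansion of the whole bar: Σ αᵢΔT Lᵢ = 10×10⁻⁶×143×750 + 8.9×10⁻⁶×143×825 = 2.122 mm.
Since the ends are fixed, an axial force P builds up, equal in every segment, with P · Σ Lᵢ/(AᵢEᵢ) = δ_free.
Σ Lᵢ/(AᵢEᵢ) = 750/(2475×34×10³) + 825/(600×115×10³) = 2.087×10⁻⁵ mm/N.
Hence P = δ_free / Σ(L/AE) = 2.122/2.087×10⁻⁵ = 101.7 kN (compressive).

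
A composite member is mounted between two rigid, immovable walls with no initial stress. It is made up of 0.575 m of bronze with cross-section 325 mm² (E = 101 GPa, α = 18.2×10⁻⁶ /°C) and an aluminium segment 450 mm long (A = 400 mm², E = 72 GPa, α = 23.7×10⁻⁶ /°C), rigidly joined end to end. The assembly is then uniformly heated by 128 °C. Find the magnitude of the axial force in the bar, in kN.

P ≈ 81.6 kN (compressive)

Free thermal expansion of the whole bar: Σ αᵢΔT Lᵢ = 18.2×10⁻⁶×128×575 + 23.7×10⁻⁶×128×450 = 2.705 mm.
The walls prevent any net length change, so an axial force P (same in every segment) develops. Compatibility: P · Σ Lᵢ/(AᵢEᵢ) = δ_free.
Σ Lᵢ/(AᵢEᵢ) = 575/(325×101×10³) + 450/(400×72×10³) = 3.314×10⁻⁵ mm/N.
P = 2.705 / 3.314×10⁻⁵ = 81610 N = 81.61 kN, compressive.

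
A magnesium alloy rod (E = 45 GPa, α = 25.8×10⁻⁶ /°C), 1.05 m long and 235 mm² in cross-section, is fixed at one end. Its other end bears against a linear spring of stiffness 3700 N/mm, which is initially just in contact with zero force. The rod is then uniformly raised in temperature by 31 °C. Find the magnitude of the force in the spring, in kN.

If the spring were absent the rod would lengthen by αΔT L = 25.8×10⁻⁶ × 31 × 1050 = 0.8398 mm.
Let P be the compressive force at the spring. The rod shortens elastically by PL/(AE) and the spring compresses by P/k; together these equal δ_free.
P [ L/(AE) + 1/k ] = δ_free → P [ 1050/(235×45×10³) + 1/(3700) ] = 0.8398.
P = 0.8398 / 0.0003696 = 2272 N.

P ≈ 2.27 kN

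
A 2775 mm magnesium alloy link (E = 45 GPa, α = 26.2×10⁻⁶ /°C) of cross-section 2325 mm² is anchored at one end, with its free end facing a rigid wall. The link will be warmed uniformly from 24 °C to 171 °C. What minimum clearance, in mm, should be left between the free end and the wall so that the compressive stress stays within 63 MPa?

Free expansion if unrestrained: δ_free = αΔT L = 26.2×10⁻⁶ × 147 × 2775 = 10.69 mm.
A stress of 63 MPa corresponds to the wall pushing the link back by σL/E = 63×2775/(45×10³) = 3.885 mm.
The gap must absorb the remainder: g_min = 10.69 − 3.885 = 6.803 mm.

g ≈ 6.8 mm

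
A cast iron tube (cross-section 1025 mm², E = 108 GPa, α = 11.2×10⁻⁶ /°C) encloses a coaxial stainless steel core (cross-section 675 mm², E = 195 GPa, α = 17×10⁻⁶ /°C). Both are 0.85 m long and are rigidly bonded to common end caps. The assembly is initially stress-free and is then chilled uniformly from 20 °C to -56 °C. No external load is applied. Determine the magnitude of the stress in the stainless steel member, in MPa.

The stainless steel has the larger α, so on cooling it would change length more than the cast iron if both were free. The rigid plates force a common final length, so the stainless steel is put into tension and the cast iron into compression, with equal and opposite forces P (no external load).
Compatibility of the two members (thermal + elastic change equal): (α₁ − α₂)ΔT = P·[1/(A₁E₁) + 1/(A₂E₂)].
|α₁ − α₂|·ΔT = 5.8×10⁻⁶ × 76 = 0.0004408.
1/(A₁E₁) + 1/(A₂E₂) = 1/(1025×108×10³) + 1/(675×195×10³) = 1.663×10⁻⁸ N⁻¹.
So P = 0.0004408 / 1.663×10⁻⁸ = 26.51 kN.
σ_{stainless steel} = P/A₂ = 26510/675 = 39.27 MPa, tensile.

σ ≈ 39.3 MPa (tensile)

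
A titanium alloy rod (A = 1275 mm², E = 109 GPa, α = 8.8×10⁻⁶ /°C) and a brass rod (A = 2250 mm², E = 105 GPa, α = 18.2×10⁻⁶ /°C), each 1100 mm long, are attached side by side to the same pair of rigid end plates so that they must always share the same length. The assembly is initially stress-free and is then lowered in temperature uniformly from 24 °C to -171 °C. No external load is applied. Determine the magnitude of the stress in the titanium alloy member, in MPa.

Both members must finish at the same length. With the larger α, the brass tends to over-contract; the plates restrain it, putting the brass in tension and the titanium alloy in compression. With no external load the two internal forces are equal and opposite, magnitude P.
Setting the final lengths equal and cancelling L: (α₁ − α₂)ΔT = P/(A₁E₁) + P/(A₂E₂).
|α₁ − α₂|·ΔT = 9.4×10⁻⁶ × 195 = 0.001833.
1/(A₁E₁) + 1/(A₂E₂) = 1/(1275×109×10³) + 1/(2250×105×10³) = 1.143×10⁻⁸ N⁻¹.
So P = 0.001833 / 1.143×10⁻⁸ = 160.4 kN.
σ_{titanium alloy} = P/A₁ = 160400/1275 = 125.8 MPa, compressive.

σ ≈ 126 MPa (compressive)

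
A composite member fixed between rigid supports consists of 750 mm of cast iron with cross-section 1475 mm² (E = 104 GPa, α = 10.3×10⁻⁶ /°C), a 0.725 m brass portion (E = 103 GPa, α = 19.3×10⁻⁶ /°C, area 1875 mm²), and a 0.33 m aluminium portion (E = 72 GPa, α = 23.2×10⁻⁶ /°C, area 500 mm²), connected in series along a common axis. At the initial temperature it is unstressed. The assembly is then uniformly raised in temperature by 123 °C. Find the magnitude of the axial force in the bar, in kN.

P ≈ 203 kN (compressive)

If the supports were absent, the total length change would be Σ αᵢΔT Lᵢ = 10.3×10⁻⁶×123×750 + 19.3×10⁻⁶×123×725 + 23.2×10⁻⁶×123×330 = 3.613 mm.
The walls prevent any net length change, so an axial force P (same in every segment) develops. Compatibility: P · Σ Lᵢ/(AᵢEᵢ) = δ_free.
Σ Lᵢ/(AᵢEᵢ) = 750/(1475×104×10³) + 725/(1875×103×10³) + 330/(500×72×10³) = 1.781×10⁻⁵ mm/N.
Hence P = δ_free / Σ(L/AE) = 3.613/1.781×10⁻⁵ = 202.9 kN (compressive).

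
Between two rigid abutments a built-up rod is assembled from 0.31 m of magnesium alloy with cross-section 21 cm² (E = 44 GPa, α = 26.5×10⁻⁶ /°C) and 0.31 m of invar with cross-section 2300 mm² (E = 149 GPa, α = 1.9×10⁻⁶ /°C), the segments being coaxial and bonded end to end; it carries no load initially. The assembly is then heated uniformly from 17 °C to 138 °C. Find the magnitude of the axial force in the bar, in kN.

With the walls removed the bar would change length by δ_free = Σ αᵢΔT Lᵢ = 26.5×10⁻⁶×121×310 + 1.9×10⁻⁶×121×310 = 1.065 mm.
The rigid supports impose zero overall length change; the single axial force P common to all segments must satisfy P Σ Lᵢ/(AᵢEᵢ) = δ_free.
The series flexibility is Σ Lᵢ/(AᵢEᵢ) = 310/(2100×44×10³) + 310/(2300×149×10³) = 4.26×10⁻⁶ mm/N.
So P = 1.065 / 4.26×10⁻⁶ = 250.1 kN, compressive.

P ≈ 250 kN (compressive)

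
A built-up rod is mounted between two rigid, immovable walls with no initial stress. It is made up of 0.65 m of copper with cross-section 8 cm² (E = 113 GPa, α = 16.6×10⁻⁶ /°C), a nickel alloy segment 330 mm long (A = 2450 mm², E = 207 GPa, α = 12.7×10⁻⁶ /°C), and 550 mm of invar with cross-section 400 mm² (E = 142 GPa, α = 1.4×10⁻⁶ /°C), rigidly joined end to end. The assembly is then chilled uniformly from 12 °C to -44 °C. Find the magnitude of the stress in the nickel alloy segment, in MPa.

If the supports were absent, the total length change would be Σ αᵢΔT Lᵢ = 16.6×10⁻⁶×56×650 + 12.7×10⁻⁶×56×330 + 1.4×10⁻⁶×56×550 = 0.8821 mm.
Since the ends are fixed, an axial force P builds up, equal in every segment, with P · Σ Lᵢ/(AᵢEᵢ) = δ_free.
The series flexibility is Σ Lᵢ/(AᵢEᵢ) = 650/(800×113×10³) + 330/(2450×207×10³) + 550/(400×142×10³) = 1.752×10⁻⁵ mm/N.
Hence P = δ_free / Σ(L/AE) = 0.8821/1.752×10⁻⁵ = 50.33 kN (tensile).
σ_{nickel alloy} = P / A = 50330 / 2450 = 20.54 MPa.

σ ≈ 20.5 MPa (tensile)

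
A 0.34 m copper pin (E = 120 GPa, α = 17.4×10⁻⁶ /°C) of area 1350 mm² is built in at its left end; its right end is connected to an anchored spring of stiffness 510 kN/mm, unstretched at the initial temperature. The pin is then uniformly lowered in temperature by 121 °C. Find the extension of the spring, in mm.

δ ≈ 0.346 mm

If the spring were absent the pin would shorten by αΔT L = 17.4×10⁻⁶ × 121 × 340 = 0.7158 mm.
With a force P in the spring, the elastic change of the pin is PL/(AE) and that of the spring is P/k; compatibility requires their sum to equal δ_free.
So P = δ_free / [L/(AE) + 1/k] = 0.7158 / [ 340/(1350×120×10³) + 1/(510×10³) ].
P = 0.7158 / 4.06×10⁻⁶ = 176300 N.
Spring extension = P/k = 176300/(510×10³) = 0.3458 mm.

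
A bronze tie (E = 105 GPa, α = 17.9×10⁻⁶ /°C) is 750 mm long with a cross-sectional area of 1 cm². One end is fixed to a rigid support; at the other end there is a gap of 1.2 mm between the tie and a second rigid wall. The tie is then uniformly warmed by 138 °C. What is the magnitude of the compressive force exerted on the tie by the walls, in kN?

P ≈ 9.14 kN

Unrestrained expansion: δ_free = αΔT L = 17.9×10⁻⁶ × 138 × 750 = 1.853 mm.
After closing the 1.2 mm clearance, 1.853 − 1.2 = 0.6526 mm of expansion remains to be suppressed by the wall.
So σ = E(δ_free − g)/L = 105×10³ × 0.6526/750 = 91.37 MPa.
P = σA = 91.37 × 100 = 9.137 kN.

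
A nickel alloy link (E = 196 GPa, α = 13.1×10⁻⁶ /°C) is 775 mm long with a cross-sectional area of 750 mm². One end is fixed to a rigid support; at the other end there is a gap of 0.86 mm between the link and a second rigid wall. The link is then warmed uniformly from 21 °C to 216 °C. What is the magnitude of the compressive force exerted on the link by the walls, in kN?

P ≈ 212 kN

Unrestrained expansion: δ_free = αΔT L = 13.1×10⁻⁶ × 195 × 775 = 1.98 mm.
The gap closes (δ_free > 0.86 mm) and the wall then resists a further 1.98 − 0.86 = 1.12 mm of expansion.
Compatibility: PL/(AE) = 1.12 mm, so σ = P/A = E × (1.12/775) = 283.2 MPa.
Force on the wall = σA = 283.2 × 750 mm² = 212.4 kN.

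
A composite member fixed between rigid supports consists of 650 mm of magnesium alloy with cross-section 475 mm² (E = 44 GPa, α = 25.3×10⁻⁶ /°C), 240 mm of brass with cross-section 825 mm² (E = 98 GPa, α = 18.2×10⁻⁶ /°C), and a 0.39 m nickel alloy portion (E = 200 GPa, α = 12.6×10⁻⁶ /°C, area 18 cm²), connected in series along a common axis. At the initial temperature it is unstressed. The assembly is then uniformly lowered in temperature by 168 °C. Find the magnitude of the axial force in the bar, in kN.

If the supports were absent, the total length change would be Σ αᵢΔT Lᵢ = 25.3×10⁻⁶×168×650 + 18.2×10⁻⁶×168×240 + 12.6×10⁻⁶×168×390 = 4.322 mm.
Since the ends are fixed, an axial force P builds up, equal in every segment, with P · Σ Lᵢ/(AᵢEᵢ) = δ_free.
The series flexibility is Σ Lᵢ/(AᵢEᵢ) = 650/(475×44×10³) + 240/(825×98×10³) + 390/(1800×200×10³) = 3.515×10⁻⁵ mm/N.
P = 4.322 / 3.515×10⁻⁵ = 123000 N = 123 kN, tensile.

P ≈ 123 kN (tensile)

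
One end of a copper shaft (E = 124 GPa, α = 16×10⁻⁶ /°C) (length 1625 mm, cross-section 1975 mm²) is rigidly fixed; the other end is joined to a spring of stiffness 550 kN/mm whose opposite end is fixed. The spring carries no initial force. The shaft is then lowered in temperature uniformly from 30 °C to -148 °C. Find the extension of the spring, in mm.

δ ≈ 0.995 mm

The unrestrained thermal change is αΔT L = 16×10⁻⁶ × 178 × 1625 = 4.628 mm.
Let P be the tensile force in the spring. The shaft extends elastically by PL/(AE) and the spring stretches by P/k; together these equal δ_free.
So P = δ_free / [L/(AE) + 1/k] = 4.628 / [ 1625/(1975×124×10³) + 1/(550×10³) ].
P = 4.628 / 8.454×10⁻⁶ = 547500 N.
Spring extension = P/k = 547500/(550×10³) = 0.9954 mm.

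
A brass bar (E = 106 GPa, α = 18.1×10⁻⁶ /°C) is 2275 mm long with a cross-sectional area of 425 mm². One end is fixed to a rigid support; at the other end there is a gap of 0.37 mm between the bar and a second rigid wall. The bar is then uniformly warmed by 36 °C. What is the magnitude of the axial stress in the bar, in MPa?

σ ≈ 51.8 MPa (compressive)

Free thermal elongation = αΔT L = 18.1×10⁻⁶ × 36 × 2275 = 1.482 mm.
After closing the 0.37 mm clearance, 1.482 − 0.37 = 1.112 mm of expansion remains to be suppressed by the wall.
That suppressed elongation corresponds to σ = E·Δ/L = 106×10³ × 1.112/2275 = 51.83 MPa.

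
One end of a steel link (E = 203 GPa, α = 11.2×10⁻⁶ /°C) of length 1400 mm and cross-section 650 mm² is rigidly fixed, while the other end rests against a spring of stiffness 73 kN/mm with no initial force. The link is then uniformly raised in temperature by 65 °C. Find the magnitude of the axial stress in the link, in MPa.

If the spring were absent the link would lengthen by αΔT L = 11.2×10⁻⁶ × 65 × 1400 = 1.019 mm.
Let P be the compressive force at the spring. The link shortens elastically by PL/(AE) and the spring compresses by P/k; together these equal δ_free.
So P = δ_free / [L/(AE) + 1/k] = 1.019 / [ 1400/(650×203×10³) + 1/(73×10³) ].
P = 1.019 / 2.431×10⁻⁵ = 41930 N.
σ = P/A = 41930/650 = 64.5 MPa.

σ ≈ 64.5 MPa (compressive)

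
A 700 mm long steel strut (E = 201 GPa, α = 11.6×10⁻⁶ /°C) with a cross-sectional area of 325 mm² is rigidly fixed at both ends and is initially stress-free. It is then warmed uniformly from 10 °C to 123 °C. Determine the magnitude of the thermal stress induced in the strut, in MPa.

With length fixed, the mechanical strain must cancel the thermal strain αΔT = 11.6×10⁻⁶ × 113 = 1310.8×10⁻⁶.
σ = EαΔT = 201×10³ × 11.6×10⁻⁶ × 113 = 263.5 MPa (compressive; the strut is trying to expand).

σ ≈ 263 MPa (compressive)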